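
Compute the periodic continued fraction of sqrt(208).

Write x_i = (sqrt(208) + m_i)/d_i with (m_0, d_0) = (0, 1). a_0 = floor(sqrt(208)) = 14, since 14^2 = 196 <= 208 < 225 = 15^2.
Iterate m_{i+1} = d_i*a_i - m_i, d_{i+1} = (208 - m_{i+1}^2)/d_i, a_{i+1} = floor((a_0 + m_{i+1})/d_{i+1}):
  m_1 = 1*14 - 0 = 14, d_1 = (208 - 14^2)/1 = 12/1 = 12, a_1 = floor((14 + 14)/12) = 2.
  m_2 = 12*2 - 14 = 10, d_2 = (208 - 10^2)/12 = 108/12 = 9, a_2 = floor((14 + 10)/9) = 2.
  m_3 = 9*2 - 10 = 8, d_3 = (208 - 8^2)/9 = 144/9 = 16, a_3 = floor((14 + 8)/16) = 1.
  m_4 = 16*1 - 8 = 8, d_4 = (208 - 8^2)/16 = 144/16 = 9, a_4 = floor((14 + 8)/9) = 2.
  m_5 = 9*2 - 8 = 10, d_5 = (208 - 10^2)/9 = 108/9 = 12, a_5 = floor((14 + 10)/12) = 2.
  m_6 = 12*2 - 10 = 14, d_6 = (208 - 14^2)/12 = 12/12 = 1, a_6 = floor((14 + 14)/1) = 28.
  m_7 = 1*28 - 14 = 14, d_7 = (208 - 14^2)/1 = 12/1 = 12: (m_7, d_7) = (m_1, d_1) = (14, 12), so from here the quotients repeat a_1, ..., a_6; the period length is 6.
Hence the expansion of sqrt(208) is a_0 = 14 followed by the repeating block 2, 2, 1, 2, 2, 28 (period 6).

[14; (2, 2, 1, 2, 2, 28)]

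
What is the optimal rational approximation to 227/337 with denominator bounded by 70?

33/49

Expand x = 227/337 as a continued fraction with the Euclidean algorithm:
  227 = 0*337 + 227, so a_0 = 0.
  337 = 1*227 + 110, so a_1 = 1.
  227 = 2*110 + 7, so a_2 = 2.
  110 = 15*7 + 5, so a_3 = 15.
  7 = 1*5 + 2, so a_4 = 1.
  5 = 2*2 + 1, so a_5 = 2.
  2 = 2*1 + 0, so a_6 = 2.
so x = [0; 1, 2, 15, 1, 2, 2].
Convergents (p_i = a_i*p_{i-1} + p_{i-2}, q_i = a_i*q_{i-1} + q_{i-2} with p_{-2}=0, p_{-1}=1, q_{-2}=1, q_{-1}=0), until the denominator exceeds 70:
  i=0: a_0=0, p_0 = 0*1 + 0 = 0, q_0 = 0*0 + 1 = 1.
  i=1: a_1=1, p_1 = 1*0 + 1 = 1, q_1 = 1*1 + 0 = 1.
  i=2: a_2=2, p_2 = 2*1 + 0 = 2, q_2 = 2*1 + 1 = 3.
  i=3: a_3=15, p_3 = 15*2 + 1 = 31, q_3 = 15*3 + 1 = 46.
  i=4: a_4=1, p_4 = 1*31 + 2 = 33, q_4 = 1*46 + 3 = 49.
  i=5: a_5=2, p_5 = 2*33 + 31 = 97, q_5 = 2*49 + 46 = 144.
q_5 = 144 > 70, so the last convergent with denominator <= 70 is p_4/q_4 = 33/49.
The closest fraction with denominator <= 70 is either p_4/q_4 or the intermediate fraction (k*p_4 + p_3)/(k*q_4 + q_3) with the largest k >= 1 whose denominator stays <= 70; these approach x as k grows, and every other convergent or intermediate fraction in range is farther away.
Largest k: floor((70 - q_3)/q_4) = floor((70 - 46)/49) = 0.
Since k = 0, no intermediate fraction beyond p_4/q_4 has denominator <= 70, so the convergent 33/49 is the closest (its error is |227*49 - 33*337|/(337*49) = 2/16513).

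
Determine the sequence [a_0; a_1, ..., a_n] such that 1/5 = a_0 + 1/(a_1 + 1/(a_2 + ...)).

[0; 5]

Run the Euclidean algorithm on 1 and 5; the successive quotients are the partial quotients a_0, a_1, ... (each step inverts the fractional part left over by the previous one):
  1 = 0*5 + 1, so a_0 = 0.
  5 = 5*1 + 0, so a_1 = 5.
The remainder reaches 0 after 2 divisions, so the expansion has 2 partial quotients, read off in order.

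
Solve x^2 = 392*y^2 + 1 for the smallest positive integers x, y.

First expand sqrt(392) as a continued fraction. With x_i = (sqrt(392) + m_i)/d_i and (m_0, d_0) = (0, 1): a_0 = floor(sqrt(392)) = 19, since 19^2 = 361 <= 392 < 400 = 20^2.
Iterate m_{i+1} = d_i*a_i - m_i, d_{i+1} = (392 - m_{i+1}^2)/d_i, a_{i+1} = floor((a_0 + m_{i+1})/d_{i+1}):
  m_1 = 1*19 - 0 = 19, d_1 = (392 - 19^2)/1 = 31/1 = 31, a_1 = floor((19 + 19)/31) = 1.
  m_2 = 31*1 - 19 = 12, d_2 = (392 - 12^2)/31 = 248/31 = 8, a_2 = floor((19 + 12)/8) = 3.
  m_3 = 8*3 - 12 = 12, d_3 = (392 - 12^2)/8 = 248/8 = 31, a_3 = floor((19 + 12)/31) = 1.
  m_4 = 31*1 - 12 = 19, d_4 = (392 - 19^2)/31 = 31/31 = 1, a_4 = floor((19 + 19)/1) = 38.
  m_5 = 1*38 - 19 = 19, d_5 = (392 - 19^2)/1 = 31/1 = 31: (m_5, d_5) = (m_1, d_1) = (19, 31), so from here the quotients repeat a_1, ..., a_4; the period length is 4.
So sqrt(392) = [19; (1, 3, 1, 38)] with period length k = 4.
k is even, so the fundamental solution of x^2 - 392y^2 = 1 is (p_{k-1}, q_{k-1}) = (p_3, q_3); compute convergents through index 3.
Convergents (p_i = a_i*p_{i-1} + p_{i-2}, q_i = a_i*q_{i-1} + q_{i-2} with p_{-2}=0, p_{-1}=1, q_{-2}=1, q_{-1}=0):
  i=0: a_0=19, p_0 = 19*1 + 0 = 19, q_0 = 19*0 + 1 = 1.
  i=1: a_1=1, p_1 = 1*19 + 1 = 20, q_1 = 1*1 + 0 = 1.
  i=2: a_2=3, p_2 = 3*20 + 19 = 79, q_2 = 3*1 + 1 = 4.
  i=3: a_3=1, p_3 = 1*79 + 20 = 99, q_3 = 1*4 + 1 = 5.
Check: 99^2 - 392*5^2 = 9801 - 9800 = 1, so (x, y) = (99, 5) solves the equation, and by the theorem it is the least positive solution.

(x, y) = (99, 5)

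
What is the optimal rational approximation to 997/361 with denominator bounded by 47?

Expand x = 997/361 as a continued fraction with the Euclidean algorithm:
  997 = 2*361 + 275, so a_0 = 2.
  361 = 1*275 + 86, so a_1 = 1.
  275 = 3*86 + 17, so a_2 = 3.
  86 = 5*17 + 1, so a_3 = 5.
  17 = 17*1 + 0, so a_4 = 17.
so x = [2; 1, 3, 5, 17].
Convergents (p_i = a_i*p_{i-1} + p_{i-2}, q_i = a_i*q_{i-1} + q_{i-2} with p_{-2}=0, p_{-1}=1, q_{-2}=1, q_{-1}=0), until the denominator exceeds 47:
  i=0: a_0=2, p_0 = 2*1 + 0 = 2, q_0 = 2*0 + 1 = 1.
  i=1: a_1=1, p_1 = 1*2 + 1 = 3, q_1 = 1*1 + 0 = 1.
  i=2: a_2=3, p_2 = 3*3 + 2 = 11, q_2 = 3*1 + 1 = 4.
  i=3: a_3=5, p_3 = 5*11 + 3 = 58, q_3 = 5*4 + 1 = 21.
  i=4: a_4=17, p_4 = 17*58 + 11 = 997, q_4 = 17*21 + 4 = 361.
q_4 = 361 > 47, so the last convergent with denominator <= 47 is p_3/q_3 = 58/21.
The closest fraction with denominator <= 47 is either p_3/q_3 or the intermediate fraction (k*p_3 + p_2)/(k*q_3 + q_2) with the largest k >= 1 whose denominator stays <= 47; these approach x as k grows, and every other convergent or intermediate fraction in range is farther away.
Largest k: floor((47 - q_2)/q_3) = floor((47 - 4)/21) = 2.
That gives (2*58 + 11)/(2*21 + 4) = 127/46.
Compare the errors: |x - 58/21| = |997*21 - 58*361|/(361*21) = 1/7581, and |x - 127/46| = |997*46 - 127*361|/(361*46) = 15/16606.
Cross-multiplying, 1*16606 = 16606 < 113715 = 15*7581, so 1/7581 is smaller: the convergent 58/21 is closer to x than 127/46.

58/21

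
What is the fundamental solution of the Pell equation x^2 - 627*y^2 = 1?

(x, y) = (626, 25)

First expand sqrt(627) as a continued fraction. With x_i = (sqrt(627) + m_i)/d_i and (m_0, d_0) = (0, 1): a_0 = floor(sqrt(627)) = 25, since 25^2 = 625 <= 627 < 676 = 26^2.
Iterate m_{i+1} = d_i*a_i - m_i, d_{i+1} = (627 - m_{i+1}^2)/d_i, a_{i+1} = floor((a_0 + m_{i+1})/d_{i+1}):
  m_1 = 1*25 - 0 = 25, d_1 = (627 - 25^2)/1 = 2/1 = 2, a_1 = floor((25 + 25)/2) = 25.
  m_2 = 2*25 - 25 = 25, d_2 = (627 - 25^2)/2 = 2/2 = 1, a_2 = floor((25 + 25)/1) = 50.
  m_3 = 1*50 - 25 = 25, d_3 = (627 - 25^2)/1 = 2/1 = 2: (m_3, d_3) = (m_1, d_1) = (25, 2), so from here the quotients repeat a_1, a_2; the period length is 2.
So sqrt(627) = [25; (25, 50)] with period length k = 2.
k is even, so the fundamental solution of x^2 - 627y^2 = 1 is (p_{k-1}, q_{k-1}) = (p_1, q_1); compute convergents through index 1.
Convergents (p_i = a_i*p_{i-1} + p_{i-2}, q_i = a_i*q_{i-1} + q_{i-2} with p_{-2}=0, p_{-1}=1, q_{-2}=1, q_{-1}=0):
  i=0: a_0=25, p_0 = 25*1 + 0 = 25, q_0 = 25*0 + 1 = 1.
  i=1: a_1=25, p_1 = 25*25 + 1 = 626, q_1 = 25*1 + 0 = 25.
Check: 626^2 - 627*25^2 = 391876 - 391875 = 1, so (x, y) = (626, 25) solves the equation, and by the theorem it is the least positive solution.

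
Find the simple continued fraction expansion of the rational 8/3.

[2; 1, 2]

Run the Euclidean algorithm on 8 and 3; the successive quotients are the partial quotients a_0, a_1, ... (each step inverts the fractional part left over by the previous one):
  8 = 2*3 + 2, so a_0 = 2.
  3 = 1*2 + 1, so a_1 = 1.
  2 = 2*1 + 0, so a_2 = 2.
The remainder reaches 0 after 3 divisions, so the expansion has 3 partial quotients, read off in order.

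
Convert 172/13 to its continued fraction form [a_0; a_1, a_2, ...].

[13; 4, 3]

Run the Euclidean algorithm on 172 and 13; the successive quotients are the partial quotients a_0, a_1, ... (each step inverts the fractional part left over by the previous one):
  172 = 13*13 + 3, so a_0 = 13.
  13 = 4*3 + 1, so a_1 = 4.
  3 = 3*1 + 0, so a_2 = 3.
The remainder reaches 0 after 3 divisions, so the expansion has 3 partial quotients, read off in order.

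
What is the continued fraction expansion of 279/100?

[2; 1, 3, 1, 3, 5]

Run the Euclidean algorithm on 279 and 100; the successive quotients are the partial quotients a_0, a_1, ... (each step inverts the fractional part left over by the previous one):
  279 = 2*100 + 79, so a_0 = 2.
  100 = 1*79 + 21, so a_1 = 1.
  79 = 3*21 + 16, so a_2 = 3.
  21 = 1*16 + 5, so a_3 = 1.
  16 = 3*5 + 1, so a_4 = 3.
  5 = 5*1 + 0, so a_5 = 5.
The remainder reaches 0 after 6 divisions, so the expansion has 6 partial quotients, read off in order.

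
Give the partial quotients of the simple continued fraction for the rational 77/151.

[0; 1, 1, 24, 1, 2]

Run the Euclidean algorithm on 77 and 151; the successive quotients are the partial quotients a_0, a_1, ... (each step inverts the fractional part left over by the previous one):
  77 = 0*151 + 77, so a_0 = 0.
  151 = 1*77 + 74, so a_1 = 1.
  77 = 1*74 + 3, so a_2 = 1.
  74 = 24*3 + 2, so a_3 = 24.
  3 = 1*2 + 1, so a_4 = 1.
  2 = 2*1 + 0, so a_5 = 2.
The remainder reaches 0 after 6 divisions, so the expansion has 6 partial quotients, read off in order.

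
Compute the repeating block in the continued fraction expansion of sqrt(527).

Write x_i = (sqrt(527) + m_i)/d_i with (m_0, d_0) = (0, 1). a_0 = floor(sqrt(527)) = 22, since 22^2 = 484 <= 527 < 529 = 23^2.
Iterate m_{i+1} = d_i*a_i - m_i, d_{i+1} = (527 - m_{i+1}^2)/d_i, a_{i+1} = floor((a_0 + m_{i+1})/d_{i+1}):
  m_1 = 1*22 - 0 = 22, d_1 = (527 - 22^2)/1 = 43/1 = 43, a_1 = floor((22 + 22)/43) = 1.
  m_2 = 43*1 - 22 = 21, d_2 = (527 - 21^2)/43 = 86/43 = 2, a_2 = floor((22 + 21)/2) = 21.
  m_3 = 2*21 - 21 = 21, d_3 = (527 - 21^2)/2 = 86/2 = 43, a_3 = floor((22 + 21)/43) = 1.
  m_4 = 43*1 - 21 = 22, d_4 = (527 - 22^2)/43 = 43/43 = 1, a_4 = floor((22 + 22)/1) = 44.
  m_5 = 1*44 - 22 = 22, d_5 = (527 - 22^2)/1 = 43/1 = 43: (m_5, d_5) = (m_1, d_1) = (22, 43), so from here the quotients repeat a_1, ..., a_4; the period length is 4.
Hence the expansion of sqrt(527) is a_0 = 22 followed by the repeating block 1, 21, 1, 44 (period 4).

[22; (1, 21, 1, 44)]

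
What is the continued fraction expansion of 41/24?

[1; 1, 2, 2, 3]

Run the Euclidean algorithm on 41 and 24; the successive quotients are the partial quotients a_0, a_1, ... (each step inverts the fractional part left over by the previous one):
  41 = 1*24 + 17, so a_0 = 1.
  24 = 1*17 + 7, so a_1 = 1.
  17 = 2*7 + 3, so a_2 = 2.
  7 = 2*3 + 1, so a_3 = 2.
  3 = 3*1 + 0, so a_4 = 3.
The remainder reaches 0 after 5 divisions, so the expansion has 5 partial quotients, read off in order.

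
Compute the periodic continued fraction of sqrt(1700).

[41; (4, 3, 20, 3, 4, 82)]

Write x_i = (sqrt(1700) + m_i)/d_i with (m_0, d_0) = (0, 1). a_0 = floor(sqrt(1700)) = 41, since 41^2 = 1681 <= 1700 < 1764 = 42^2.
Iterate m_{i+1} = d_i*a_i - m_i, d_{i+1} = (1700 - m_{i+1}^2)/d_i, a_{i+1} = floor((a_0 + m_{i+1})/d_{i+1}):
  m_1 = 1*41 - 0 = 41, d_1 = (1700 - 41^2)/1 = 19/1 = 19, a_1 = floor((41 + 41)/19) = 4.
  m_2 = 19*4 - 41 = 35, d_2 = (1700 - 35^2)/19 = 475/19 = 25, a_2 = floor((41 + 35)/25) = 3.
  m_3 = 25*3 - 35 = 40, d_3 = (1700 - 40^2)/25 = 100/25 = 4, a_3 = floor((41 + 40)/4) = 20.
  m_4 = 4*20 - 40 = 40, d_4 = (1700 - 40^2)/4 = 100/4 = 25, a_4 = floor((41 + 40)/25) = 3.
  m_5 = 25*3 - 40 = 35, d_5 = (1700 - 35^2)/25 = 475/25 = 19, a_5 = floor((41 + 35)/19) = 4.
  m_6 = 19*4 - 35 = 41, d_6 = (1700 - 41^2)/19 = 19/19 = 1, a_6 = floor((41 + 41)/1) = 82.
  m_7 = 1*82 - 41 = 41, d_7 = (1700 - 41^2)/1 = 19/1 = 19: (m_7, d_7) = (m_1, d_1) = (41, 19), so from here the quotients repeat a_1, ..., a_6; the period length is 6.
Hence the expansion of sqrt(1700) is a_0 = 41 followed by the repeating block 4, 3, 20, 3, 4, 82 (period 6).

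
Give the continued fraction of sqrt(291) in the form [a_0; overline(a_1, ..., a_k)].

[17; overline(17, 34)]

Write x_i = (sqrt(291) + m_i)/d_i with (m_0, d_0) = (0, 1). a_0 = floor(sqrt(291)) = 17, since 17^2 = 289 <= 291 < 324 = 18^2.
Iterate m_{i+1} = d_i*a_i - m_i, d_{i+1} = (291 - m_{i+1}^2)/d_i, a_{i+1} = floor((a_0 + m_{i+1})/d_{i+1}):
  m_1 = 1*17 - 0 = 17, d_1 = (291 - 17^2)/1 = 2/1 = 2, a_1 = floor((17 + 17)/2) = 17.
  m_2 = 2*17 - 17 = 17, d_2 = (291 - 17^2)/2 = 2/2 = 1, a_2 = floor((17 + 17)/1) = 34.
  m_3 = 1*34 - 17 = 17, d_3 = (291 - 17^2)/1 = 2/1 = 2: (m_3, d_3) = (m_1, d_1) = (17, 2), so from here the quotients repeat a_1, a_2; the period length is 2.
Hence the expansion of sqrt(291) is a_0 = 17 followed by the repeating block 17, 34 (period 2).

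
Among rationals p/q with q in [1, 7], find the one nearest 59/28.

15/7

Expand x = 59/28 as a continued fraction with the Euclidean algorithm:
  59 = 2*28 + 3, so a_0 = 2.
  28 = 9*3 + 1, so a_1 = 9.
  3 = 3*1 + 0, so a_2 = 3.
so x = [2; 9, 3].
Convergents (p_i = a_i*p_{i-1} + p_{i-2}, q_i = a_i*q_{i-1} + q_{i-2} with p_{-2}=0, p_{-1}=1, q_{-2}=1, q_{-1}=0), until the denominator exceeds 7:
  i=0: a_0=2, p_0 = 2*1 + 0 = 2, q_0 = 2*0 + 1 = 1.
  i=1: a_1=9, p_1 = 9*2 + 1 = 19, q_1 = 9*1 + 0 = 9.
q_1 = 9 > 7, so the last convergent with denominator <= 7 is p_0/q_0 = 2/1.
The closest fraction with denominator <= 7 is either p_0/q_0 or the intermediate fraction (k*p_0 + p_{-1})/(k*q_0 + q_{-1}) with the largest k >= 1 whose denominator stays <= 7; these approach x as k grows, and every other convergent or intermediate fraction in range is farther away.
Largest k: floor((7 - q_{-1})/q_0) = floor((7 - 0)/1) = 7 (using the seeds p_{-1} = 1, q_{-1} = 0).
That gives (7*2 + 1)/(7*1 + 0) = 15/7.
Compare the errors: |x - 2/1| = |59*1 - 2*28|/(28*1) = 3/28, and |x - 15/7| = |59*7 - 15*28|/(28*7) = 7/196.
Cross-multiplying, 7*28 = 196 < 588 = 3*196, so 7/196 is smaller: the intermediate fraction 15/7 is closer to x than 2/1.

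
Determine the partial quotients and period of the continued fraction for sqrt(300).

[17; (3, 8, 3, 34)]

Write x_i = (sqrt(300) + m_i)/d_i with (m_0, d_0) = (0, 1). a_0 = floor(sqrt(300)) = 17, since 17^2 = 289 <= 300 < 324 = 18^2.
Iterate m_{i+1} = d_i*a_i - m_i, d_{i+1} = (300 - m_{i+1}^2)/d_i, a_{i+1} = floor((a_0 + m_{i+1})/d_{i+1}):
  m_1 = 1*17 - 0 = 17, d_1 = (300 - 17^2)/1 = 11/1 = 11, a_1 = floor((17 + 17)/11) = 3.
  m_2 = 11*3 - 17 = 16, d_2 = (300 - 16^2)/11 = 44/11 = 4, a_2 = floor((17 + 16)/4) = 8.
  m_3 = 4*8 - 16 = 16, d_3 = (300 - 16^2)/4 = 44/4 = 11, a_3 = floor((17 + 16)/11) = 3.
  m_4 = 11*3 - 16 = 17, d_4 = (300 - 17^2)/11 = 11/11 = 1, a_4 = floor((17 + 17)/1) = 34.
  m_5 = 1*34 - 17 = 17, d_5 = (300 - 17^2)/1 = 11/1 = 11: (m_5, d_5) = (m_1, d_1) = (17, 11), so from here the quotients repeat a_1, ..., a_4; the period length is 4.
Hence the expansion of sqrt(300) is a_0 = 17 followed by the repeating block 3, 8, 3, 34 (period 4).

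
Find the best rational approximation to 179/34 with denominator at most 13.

Expand x = 179/34 as a continued fraction with the Euclidean algorithm:
  179 = 5*34 + 9, so a_0 = 5.
  34 = 3*9 + 7, so a_1 = 3.
  9 = 1*7 + 2, so a_2 = 1.
  7 = 3*2 + 1, so a_3 = 3.
  2 = 2*1 + 0, so a_4 = 2.
so x = [5; 3, 1, 3, 2].
Convergents (p_i = a_i*p_{i-1} + p_{i-2}, q_i = a_i*q_{i-1} + q_{i-2} with p_{-2}=0, p_{-1}=1, q_{-2}=1, q_{-1}=0), until the denominator exceeds 13:
  i=0: a_0=5, p_0 = 5*1 + 0 = 5, q_0 = 5*0 + 1 = 1.
  i=1: a_1=3, p_1 = 3*5 + 1 = 16, q_1 = 3*1 + 0 = 3.
  i=2: a_2=1, p_2 = 1*16 + 5 = 21, q_2 = 1*3 + 1 = 4.
  i=3: a_3=3, p_3 = 3*21 + 16 = 79, q_3 = 3*4 + 3 = 15.
q_3 = 15 > 13, so the last convergent with denominator <= 13 is p_2/q_2 = 21/4.
The closest fraction with denominator <= 13 is either p_2/q_2 or the intermediate fraction (k*p_2 + p_1)/(k*q_2 + q_1) with the largest k >= 1 whose denominator stays <= 13; these approach x as k grows, and every other convergent or intermediate fraction in range is farther away.
Largest k: floor((13 - q_1)/q_2) = floor((13 - 3)/4) = 2.
That gives (2*21 + 16)/(2*4 + 3) = 58/11.
Compare the errors: |x - 21/4| = |179*4 - 21*34|/(34*4) = 2/136, and |x - 58/11| = |179*11 - 58*34|/(34*11) = 3/374.
Cross-multiplying, 3*136 = 408 < 748 = 2*374, so 3/374 is smaller: the intermediate fraction 58/11 is closer to x than 21/4.

58/11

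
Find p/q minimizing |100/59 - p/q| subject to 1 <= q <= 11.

17/10

Expand x = 100/59 as a continued fraction with the Euclidean algorithm:
  100 = 1*59 + 41, so a_0 = 1.
  59 = 1*41 + 18, so a_1 = 1.
  41 = 2*18 + 5, so a_2 = 2.
  18 = 3*5 + 3, so a_3 = 3.
  5 = 1*3 + 2, so a_4 = 1.
  3 = 1*2 + 1, so a_5 = 1.
  2 = 2*1 + 0, so a_6 = 2.
so x = [1; 1, 2, 3, 1, 1, 2].
Convergents (p_i = a_i*p_{i-1} + p_{i-2}, q_i = a_i*q_{i-1} + q_{i-2} with p_{-2}=0, p_{-1}=1, q_{-2}=1, q_{-1}=0), until the denominator exceeds 11:
  i=0: a_0=1, p_0 = 1*1 + 0 = 1, q_0 = 1*0 + 1 = 1.
  i=1: a_1=1, p_1 = 1*1 + 1 = 2, q_1 = 1*1 + 0 = 1.
  i=2: a_2=2, p_2 = 2*2 + 1 = 5, q_2 = 2*1 + 1 = 3.
  i=3: a_3=3, p_3 = 3*5 + 2 = 17, q_3 = 3*3 + 1 = 10.
  i=4: a_4=1, p_4 = 1*17 + 5 = 22, q_4 = 1*10 + 3 = 13.
q_4 = 13 > 11, so the last convergent with denominator <= 11 is p_3/q_3 = 17/10.
The closest fraction with denominator <= 11 is either p_3/q_3 or the intermediate fraction (k*p_3 + p_2)/(k*q_3 + q_2) with the largest k >= 1 whose denominator stays <= 11; these approach x as k grows, and every other convergent or intermediate fraction in range is farther away.
Largest k: floor((11 - q_2)/q_3) = floor((11 - 3)/10) = 0.
Since k = 0, no intermediate fraction beyond p_3/q_3 has denominator <= 11, so the convergent 17/10 is the closest (its error is |100*10 - 17*59|/(59*10) = 3/590).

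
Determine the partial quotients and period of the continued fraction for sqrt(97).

Write x_i = (sqrt(97) + m_i)/d_i with (m_0, d_0) = (0, 1). a_0 = floor(sqrt(97)) = 9, since 9^2 = 81 <= 97 < 100 = 10^2.
Iterate m_{i+1} = d_i*a_i - m_i, d_{i+1} = (97 - m_{i+1}^2)/d_i, a_{i+1} = floor((a_0 + m_{i+1})/d_{i+1}):
  m_1 = 1*9 - 0 = 9, d_1 = (97 - 9^2)/1 = 16/1 = 16, a_1 = floor((9 + 9)/16) = 1.
  m_2 = 16*1 - 9 = 7, d_2 = (97 - 7^2)/16 = 48/16 = 3, a_2 = floor((9 + 7)/3) = 5.
  m_3 = 3*5 - 7 = 8, d_3 = (97 - 8^2)/3 = 33/3 = 11, a_3 = floor((9 + 8)/11) = 1.
  m_4 = 11*1 - 8 = 3, d_4 = (97 - 3^2)/11 = 88/11 = 8, a_4 = floor((9 + 3)/8) = 1.
  m_5 = 8*1 - 3 = 5, d_5 = (97 - 5^2)/8 = 72/8 = 9, a_5 = floor((9 + 5)/9) = 1.
  m_6 = 9*1 - 5 = 4, d_6 = (97 - 4^2)/9 = 81/9 = 9, a_6 = floor((9 + 4)/9) = 1.
  m_7 = 9*1 - 4 = 5, d_7 = (97 - 5^2)/9 = 72/9 = 8, a_7 = floor((9 + 5)/8) = 1.
  m_8 = 8*1 - 5 = 3, d_8 = (97 - 3^2)/8 = 88/8 = 11, a_8 = floor((9 + 3)/11) = 1.
  m_9 = 11*1 - 3 = 8, d_9 = (97 - 8^2)/11 = 33/11 = 3, a_9 = floor((9 + 8)/3) = 5.
  m_10 = 3*5 - 8 = 7, d_10 = (97 - 7^2)/3 = 48/3 = 16, a_10 = floor((9 + 7)/16) = 1.
  m_11 = 16*1 - 7 = 9, d_11 = (97 - 9^2)/16 = 16/16 = 1, a_11 = floor((9 + 9)/1) = 18.
  m_12 = 1*18 - 9 = 9, d_12 = (97 - 9^2)/1 = 16/1 = 16: (m_12, d_12) = (m_1, d_1) = (9, 16), so from here the quotients repeat a_1, ..., a_11; the period length is 11.
Hence the expansion of sqrt(97) is a_0 = 9 followed by the repeating block 1, 5, 1, 1, 1, 1, 1, 1, 5, 1, 18 (period 11).

[9; (1, 5, 1, 1, 1, 1, 1, 1, 5, 1, 18)]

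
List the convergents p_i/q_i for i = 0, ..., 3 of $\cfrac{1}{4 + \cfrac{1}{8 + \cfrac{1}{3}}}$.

Using the convergent recurrence p_i = a_i*p_{i-1} + p_{i-2}, q_i = a_i*q_{i-1} + q_{i-2} with p_{-2}=0, p_{-1}=1, q_{-2}=1, q_{-1}=0:
  i=0: a_0=0, p_0 = 0*1 + 0 = 0, q_0 = 0*0 + 1 = 1.
  i=1: a_1=4, p_1 = 4*0 + 1 = 1, q_1 = 4*1 + 0 = 4.
  i=2: a_2=8, p_2 = 8*1 + 0 = 8, q_2 = 8*4 + 1 = 33.
  i=3: a_3=3, p_3 = 3*8 + 1 = 25, q_3 = 3*33 + 4 = 103.

0/1, 1/4, 8/33, 25/103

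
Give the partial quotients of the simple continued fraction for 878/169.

[5; 5, 8, 4]

Run the Euclidean algorithm on 878 and 169; the successive quotients are the partial quotients a_0, a_1, ... (each step inverts the fractional part left over by the previous one):
  878 = 5*169 + 33, so a_0 = 5.
  169 = 5*33 + 4, so a_1 = 5.
  33 = 8*4 + 1, so a_2 = 8.
  4 = 4*1 + 0, so a_3 = 4.
The remainder reaches 0 after 4 divisions, so the expansion has 4 partial quotients, read off in order.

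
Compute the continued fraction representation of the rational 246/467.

Run the Euclidean algorithm on 246 and 467; the successive quotients are the partial quotients a_0, a_1, ... (each step inverts the fractional part left over by the previous one):
  246 = 0*467 + 246, so a_0 = 0.
  467 = 1*246 + 221, so a_1 = 1.
  246 = 1*221 + 25, so a_2 = 1.
  221 = 8*25 + 21, so a_3 = 8.
  25 = 1*21 + 4, so a_4 = 1.
  21 = 5*4 + 1, so a_5 = 5.
  4 = 4*1 + 0, so a_6 = 4.
The remainder reaches 0 after 7 divisions, so the expansion has 7 partial quotients, read off in order.

[0; 1, 1, 8, 1, 5, 4]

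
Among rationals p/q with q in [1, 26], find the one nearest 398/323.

16/13

Expand x = 398/323 as a continued fraction with the Euclidean algorithm:
  398 = 1*323 + 75, so a_0 = 1.
  323 = 4*75 + 23, so a_1 = 4.
  75 = 3*23 + 6, so a_2 = 3.
  23 = 3*6 + 5, so a_3 = 3.
  6 = 1*5 + 1, so a_4 = 1.
  5 = 5*1 + 0, so a_5 = 5.
so x = [1; 4, 3, 3, 1, 5].
Convergents (p_i = a_i*p_{i-1} + p_{i-2}, q_i = a_i*q_{i-1} + q_{i-2} with p_{-2}=0, p_{-1}=1, q_{-2}=1, q_{-1}=0), until the denominator exceeds 26:
  i=0: a_0=1, p_0 = 1*1 + 0 = 1, q_0 = 1*0 + 1 = 1.
  i=1: a_1=4, p_1 = 4*1 + 1 = 5, q_1 = 4*1 + 0 = 4.
  i=2: a_2=3, p_2 = 3*5 + 1 = 16, q_2 = 3*4 + 1 = 13.
  i=3: a_3=3, p_3 = 3*16 + 5 = 53, q_3 = 3*13 + 4 = 43.
q_3 = 43 > 26, so the last convergent with denominator <= 26 is p_2/q_2 = 16/13.
The closest fraction with denominator <= 26 is either p_2/q_2 or the intermediate fraction (k*p_2 + p_1)/(k*q_2 + q_1) with the largest k >= 1 whose denominator stays <= 26; these approach x as k grows, and every other convergent or intermediate fraction in range is farther away.
Largest k: floor((26 - q_1)/q_2) = floor((26 - 4)/13) = 1.
That gives (1*16 + 5)/(1*13 + 4) = 21/17.
Compare the errors: |x - 16/13| = |398*13 - 16*323|/(323*13) = 6/4199, and |x - 21/17| = |398*17 - 21*323|/(323*17) = 17/5491.
Cross-multiplying, 6*5491 = 32946 < 71383 = 17*4199, so 6/4199 is smaller: the convergent 16/13 is closer to x than 21/17.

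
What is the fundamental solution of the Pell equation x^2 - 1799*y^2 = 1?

First expand sqrt(1799) as a continued fraction. With x_i = (sqrt(1799) + m_i)/d_i and (m_0, d_0) = (0, 1): a_0 = floor(sqrt(1799)) = 42, since 42^2 = 1764 <= 1799 < 1849 = 43^2.
Iterate m_{i+1} = d_i*a_i - m_i, d_{i+1} = (1799 - m_{i+1}^2)/d_i, a_{i+1} = floor((a_0 + m_{i+1})/d_{i+1}):
  m_1 = 1*42 - 0 = 42, d_1 = (1799 - 42^2)/1 = 35/1 = 35, a_1 = floor((42 + 42)/35) = 2.
  m_2 = 35*2 - 42 = 28, d_2 = (1799 - 28^2)/35 = 1015/35 = 29, a_2 = floor((42 + 28)/29) = 2.
  m_3 = 29*2 - 28 = 30, d_3 = (1799 - 30^2)/29 = 899/29 = 31, a_3 = floor((42 + 30)/31) = 2.
  m_4 = 31*2 - 30 = 32, d_4 = (1799 - 32^2)/31 = 775/31 = 25, a_4 = floor((42 + 32)/25) = 2.
  m_5 = 25*2 - 32 = 18, d_5 = (1799 - 18^2)/25 = 1475/25 = 59, a_5 = floor((42 + 18)/59) = 1.
  m_6 = 59*1 - 18 = 41, d_6 = (1799 - 41^2)/59 = 118/59 = 2, a_6 = floor((42 + 41)/2) = 41.
  m_7 = 2*41 - 41 = 41, d_7 = (1799 - 41^2)/2 = 118/2 = 59, a_7 = floor((42 + 41)/59) = 1.
  m_8 = 59*1 - 41 = 18, d_8 = (1799 - 18^2)/59 = 1475/59 = 25, a_8 = floor((42 + 18)/25) = 2.
  m_9 = 25*2 - 18 = 32, d_9 = (1799 - 32^2)/25 = 775/25 = 31, a_9 = floor((42 + 32)/31) = 2.
  m_10 = 31*2 - 32 = 30, d_10 = (1799 - 30^2)/31 = 899/31 = 29, a_10 = floor((42 + 30)/29) = 2.
  m_11 = 29*2 - 30 = 28, d_11 = (1799 - 28^2)/29 = 1015/29 = 35, a_11 = floor((42 + 28)/35) = 2.
  m_12 = 35*2 - 28 = 42, d_12 = (1799 - 42^2)/35 = 35/35 = 1, a_12 = floor((42 + 42)/1) = 84.
  m_13 = 1*84 - 42 = 42, d_13 = (1799 - 42^2)/1 = 35/1 = 35: (m_13, d_13) = (m_1, d_1) = (42, 35), so from here the quotients repeat a_1, ..., a_12; the period length is 12.
So sqrt(1799) = [42; (2, 2, 2, 2, 1, 41, 1, 2, 2, 2, 2, 84)] with period length k = 12.
k is even, so the fundamental solution of x^2 - 1799y^2 = 1 is (p_{k-1}, q_{k-1}) = (p_11, q_11); compute convergents through index 11.
Convergents (p_i = a_i*p_{i-1} + p_{i-2}, q_i = a_i*q_{i-1} + q_{i-2} with p_{-2}=0, p_{-1}=1, q_{-2}=1, q_{-1}=0):
  i=0: a_0=42, p_0 = 42*1 + 0 = 42, q_0 = 42*0 + 1 = 1.
  i=1: a_1=2, p_1 = 2*42 + 1 = 85, q_1 = 2*1 + 0 = 2.
  i=2: a_2=2, p_2 = 2*85 + 42 = 212, q_2 = 2*2 + 1 = 5.
  i=3: a_3=2, p_3 = 2*212 + 85 = 509, q_3 = 2*5 + 2 = 12.
  i=4: a_4=2, p_4 = 2*509 + 212 = 1230, q_4 = 2*12 + 5 = 29.
  i=5: a_5=1, p_5 = 1*1230 + 509 = 1739, q_5 = 1*29 + 12 = 41.
  i=6: a_6=41, p_6 = 41*1739 + 1230 = 72529, q_6 = 41*41 + 29 = 1710.
  i=7: a_7=1, p_7 = 1*72529 + 1739 = 74268, q_7 = 1*1710 + 41 = 1751.
  i=8: a_8=2, p_8 = 2*74268 + 72529 = 221065, q_8 = 2*1751 + 1710 = 5212.
  i=9: a_9=2, p_9 = 2*221065 + 74268 = 516398, q_9 = 2*5212 + 1751 = 12175.
  i=10: a_10=2, p_10 = 2*516398 + 221065 = 1253861, q_10 = 2*12175 + 5212 = 29562.
  i=11: a_11=2, p_11 = 2*1253861 + 516398 = 3024120, q_11 = 2*29562 + 12175 = 71299.
Check: 3024120^2 - 1799*71299^2 = 9145301774400 - 9145301774399 = 1, so (x, y) = (3024120, 71299) solves the equation, and by the theorem it is the least positive solution.

(x, y) = (3024120, 71299)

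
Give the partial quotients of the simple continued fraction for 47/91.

[0; 1, 1, 14, 1, 2]

Run the Euclidean algorithm on 47 and 91; the successive quotients are the partial quotients a_0, a_1, ... (each step inverts the fractional part left over by the previous one):
  47 = 0*91 + 47, so a_0 = 0.
  91 = 1*47 + 44, so a_1 = 1.
  47 = 1*44 + 3, so a_2 = 1.
  44 = 14*3 + 2, so a_3 = 14.
  3 = 1*2 + 1, so a_4 = 1.
  2 = 2*1 + 0, so a_5 = 2.
The remainder reaches 0 after 6 divisions, so the expansion has 6 partial quotients, read off in order.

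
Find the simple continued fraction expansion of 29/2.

Run the Euclidean algorithm on 29 and 2; the successive quotients are the partial quotients a_0, a_1, ... (each step inverts the fractional part left over by the previous one):
  29 = 14*2 + 1, so a_0 = 14.
  2 = 2*1 + 0, so a_1 = 2.
The remainder reaches 0 after 2 divisions, so the expansion has 2 partial quotients, read off in order.

[14; 2]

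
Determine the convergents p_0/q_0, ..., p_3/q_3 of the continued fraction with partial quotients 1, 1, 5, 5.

Using the convergent recurrence p_i = a_i*p_{i-1} + p_{i-2}, q_i = a_i*q_{i-1} + q_{i-2} with p_{-2}=0, p_{-1}=1, q_{-2}=1, q_{-1}=0:
  i=0: a_0=1, p_0 = 1*1 + 0 = 1, q_0 = 1*0 + 1 = 1.
  i=1: a_1=1, p_1 = 1*1 + 1 = 2, q_1 = 1*1 + 0 = 1.
  i=2: a_2=5, p_2 = 5*2 + 1 = 11, q_2 = 5*1 + 1 = 6.
  i=3: a_3=5, p_3 = 5*11 + 2 = 57, q_3 = 5*6 + 1 = 31.

1/1, 2/1, 11/6, 57/31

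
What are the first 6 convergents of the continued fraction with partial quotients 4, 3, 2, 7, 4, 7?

4/1, 13/3, 30/7, 223/52, 922/215, 6677/1557

Using the convergent recurrence p_i = a_i*p_{i-1} + p_{i-2}, q_i = a_i*q_{i-1} + q_{i-2} with p_{-2}=0, p_{-1}=1, q_{-2}=1, q_{-1}=0:
  i=0: a_0=4, p_0 = 4*1 + 0 = 4, q_0 = 4*0 + 1 = 1.
  i=1: a_1=3, p_1 = 3*4 + 1 = 13, q_1 = 3*1 + 0 = 3.
  i=2: a_2=2, p_2 = 2*13 + 4 = 30, q_2 = 2*3 + 1 = 7.
  i=3: a_3=7, p_3 = 7*30 + 13 = 223, q_3 = 7*7 + 3 = 52.
  i=4: a_4=4, p_4 = 4*223 + 30 = 922, q_4 = 4*52 + 7 = 215.
  i=5: a_5=7, p_5 = 7*922 + 223 = 6677, q_5 = 7*215 + 52 = 1557.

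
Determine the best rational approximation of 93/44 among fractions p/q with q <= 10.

Expand x = 93/44 as a continued fraction with the Euclidean algorithm:
  93 = 2*44 + 5, so a_0 = 2.
  44 = 8*5 + 4, so a_1 = 8.
  5 = 1*4 + 1, so a_2 = 1.
  4 = 4*1 + 0, so a_3 = 4.
so x = [2; 8, 1, 4].
Convergents (p_i = a_i*p_{i-1} + p_{i-2}, q_i = a_i*q_{i-1} + q_{i-2} with p_{-2}=0, p_{-1}=1, q_{-2}=1, q_{-1}=0), until the denominator exceeds 10:
  i=0: a_0=2, p_0 = 2*1 + 0 = 2, q_0 = 2*0 + 1 = 1.
  i=1: a_1=8, p_1 = 8*2 + 1 = 17, q_1 = 8*1 + 0 = 8.
  i=2: a_2=1, p_2 = 1*17 + 2 = 19, q_2 = 1*8 + 1 = 9.
  i=3: a_3=4, p_3 = 4*19 + 17 = 93, q_3 = 4*9 + 8 = 44.
q_3 = 44 > 10, so the last convergent with denominator <= 10 is p_2/q_2 = 19/9.
The closest fraction with denominator <= 10 is either p_2/q_2 or the intermediate fraction (k*p_2 + p_1)/(k*q_2 + q_1) with the largest k >= 1 whose denominator stays <= 10; these approach x as k grows, and every other convergent or intermediate fraction in range is farther away.
Largest k: floor((10 - q_1)/q_2) = floor((10 - 8)/9) = 0.
Since k = 0, no intermediate fraction beyond p_2/q_2 has denominator <= 10, so the convergent 19/9 is the closest (its error is |93*9 - 19*44|/(44*9) = 1/396).

19/9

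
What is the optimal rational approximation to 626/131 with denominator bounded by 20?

Expand x = 626/131 as a continued fraction with the Euclidean algorithm:
  626 = 4*131 + 102, so a_0 = 4.
  131 = 1*102 + 29, so a_1 = 1.
  102 = 3*29 + 15, so a_2 = 3.
  29 = 1*15 + 14, so a_3 = 1.
  15 = 1*14 + 1, so a_4 = 1.
  14 = 14*1 + 0, so a_5 = 14.
so x = [4; 1, 3, 1, 1, 14].
Convergents (p_i = a_i*p_{i-1} + p_{i-2}, q_i = a_i*q_{i-1} + q_{i-2} with p_{-2}=0, p_{-1}=1, q_{-2}=1, q_{-1}=0), until the denominator exceeds 20:
  i=0: a_0=4, p_0 = 4*1 + 0 = 4, q_0 = 4*0 + 1 = 1.
  i=1: a_1=1, p_1 = 1*4 + 1 = 5, q_1 = 1*1 + 0 = 1.
  i=2: a_2=3, p_2 = 3*5 + 4 = 19, q_2 = 3*1 + 1 = 4.
  i=3: a_3=1, p_3 = 1*19 + 5 = 24, q_3 = 1*4 + 1 = 5.
  i=4: a_4=1, p_4 = 1*24 + 19 = 43, q_4 = 1*5 + 4 = 9.
  i=5: a_5=14, p_5 = 14*43 + 24 = 626, q_5 = 14*9 + 5 = 131.
q_5 = 131 > 20, so the last convergent with denominator <= 20 is p_4/q_4 = 43/9.
The closest fraction with denominator <= 20 is either p_4/q_4 or the intermediate fraction (k*p_4 + p_3)/(k*q_4 + q_3) with the largest k >= 1 whose denominator stays <= 20; these approach x as k grows, and every other convergent or intermediate fraction in range is farther away.
Largest k: floor((20 - q_3)/q_4) = floor((20 - 5)/9) = 1.
That gives (1*43 + 24)/(1*9 + 5) = 67/14.
Compare the errors: |x - 43/9| = |626*9 - 43*131|/(131*9) = 1/1179, and |x - 67/14| = |626*14 - 67*131|/(131*14) = 13/1834.
Cross-multiplying, 1*1834 = 1834 < 15327 = 13*1179, so 1/1179 is smaller: the convergent 43/9 is closer to x than 67/14.

43/9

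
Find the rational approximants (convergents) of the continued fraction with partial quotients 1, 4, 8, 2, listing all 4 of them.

Using the convergent recurrence p_i = a_i*p_{i-1} + p_{i-2}, q_i = a_i*q_{i-1} + q_{i-2} with p_{-2}=0, p_{-1}=1, q_{-2}=1, q_{-1}=0:
  i=0: a_0=1, p_0 = 1*1 + 0 = 1, q_0 = 1*0 + 1 = 1.
  i=1: a_1=4, p_1 = 4*1 + 1 = 5, q_1 = 4*1 + 0 = 4.
  i=2: a_2=8, p_2 = 8*5 + 1 = 41, q_2 = 8*4 + 1 = 33.
  i=3: a_3=2, p_3 = 2*41 + 5 = 87, q_3 = 2*33 + 4 = 70.

1/1, 5/4, 41/33, 87/70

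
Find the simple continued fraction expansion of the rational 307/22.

[13; 1, 21]

Run the Euclidean algorithm on 307 and 22; the successive quotients are the partial quotients a_0, a_1, ... (each step inverts the fractional part left over by the previous one):
  307 = 13*22 + 21, so a_0 = 13.
  22 = 1*21 + 1, so a_1 = 1.
  21 = 21*1 + 0, so a_2 = 21.
The remainder reaches 0 after 3 divisions, so the expansion has 3 partial quotients, read off in order.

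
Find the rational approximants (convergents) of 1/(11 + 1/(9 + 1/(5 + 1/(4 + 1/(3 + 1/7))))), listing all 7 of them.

0/1, 1/11, 9/100, 46/511, 193/2144, 625/6943, 4568/50745

Using the convergent recurrence p_i = a_i*p_{i-1} + p_{i-2}, q_i = a_i*q_{i-1} + q_{i-2} with p_{-2}=0, p_{-1}=1, q_{-2}=1, q_{-1}=0:
  i=0: a_0=0, p_0 = 0*1 + 0 = 0, q_0 = 0*0 + 1 = 1.
  i=1: a_1=11, p_1 = 11*0 + 1 = 1, q_1 = 11*1 + 0 = 11.
  i=2: a_2=9, p_2 = 9*1 + 0 = 9, q_2 = 9*11 + 1 = 100.
  i=3: a_3=5, p_3 = 5*9 + 1 = 46, q_3 = 5*100 + 11 = 511.
  i=4: a_4=4, p_4 = 4*46 + 9 = 193, q_4 = 4*511 + 100 = 2144.
  i=5: a_5=3, p_5 = 3*193 + 46 = 625, q_5 = 3*2144 + 511 = 6943.
  i=6: a_6=7, p_6 = 7*625 + 193 = 4568, q_6 = 7*6943 + 2144 = 50745.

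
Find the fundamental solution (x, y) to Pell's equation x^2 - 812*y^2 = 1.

(x, y) = (57, 2)

First expand sqrt(812) as a continued fraction. With x_i = (sqrt(812) + m_i)/d_i and (m_0, d_0) = (0, 1): a_0 = floor(sqrt(812)) = 28, since 28^2 = 784 <= 812 < 841 = 29^2.
Iterate m_{i+1} = d_i*a_i - m_i, d_{i+1} = (812 - m_{i+1}^2)/d_i, a_{i+1} = floor((a_0 + m_{i+1})/d_{i+1}):
  m_1 = 1*28 - 0 = 28, d_1 = (812 - 28^2)/1 = 28/1 = 28, a_1 = floor((28 + 28)/28) = 2.
  m_2 = 28*2 - 28 = 28, d_2 = (812 - 28^2)/28 = 28/28 = 1, a_2 = floor((28 + 28)/1) = 56.
  m_3 = 1*56 - 28 = 28, d_3 = (812 - 28^2)/1 = 28/1 = 28: (m_3, d_3) = (m_1, d_1) = (28, 28), so from here the quotients repeat a_1, a_2; the period length is 2.
So sqrt(812) = [28; (2, 56)] with period length k = 2.
k is even, so the fundamental solution of x^2 - 812y^2 = 1 is (p_{k-1}, q_{k-1}) = (p_1, q_1); compute convergents through index 1.
Convergents (p_i = a_i*p_{i-1} + p_{i-2}, q_i = a_i*q_{i-1} + q_{i-2} with p_{-2}=0, p_{-1}=1, q_{-2}=1, q_{-1}=0):
  i=0: a_0=28, p_0 = 28*1 + 0 = 28, q_0 = 28*0 + 1 = 1.
  i=1: a_1=2, p_1 = 2*28 + 1 = 57, q_1 = 2*1 + 0 = 2.
Check: 57^2 - 812*2^2 = 3249 - 3248 = 1, so (x, y) = (57, 2) solves the equation, and by the theorem it is the least positive solution.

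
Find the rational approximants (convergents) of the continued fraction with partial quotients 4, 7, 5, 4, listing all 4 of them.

4/1, 29/7, 149/36, 625/151

Using the convergent recurrence p_i = a_i*p_{i-1} + p_{i-2}, q_i = a_i*q_{i-1} + q_{i-2} with p_{-2}=0, p_{-1}=1, q_{-2}=1, q_{-1}=0:
  i=0: a_0=4, p_0 = 4*1 + 0 = 4, q_0 = 4*0 + 1 = 1.
  i=1: a_1=7, p_1 = 7*4 + 1 = 29, q_1 = 7*1 + 0 = 7.
  i=2: a_2=5, p_2 = 5*29 + 4 = 149, q_2 = 5*7 + 1 = 36.
  i=3: a_3=4, p_3 = 4*149 + 29 = 625, q_3 = 4*36 + 7 = 151.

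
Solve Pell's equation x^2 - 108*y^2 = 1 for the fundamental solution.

(x, y) = (1351, 130)

First expand sqrt(108) as a continued fraction. With x_i = (sqrt(108) + m_i)/d_i and (m_0, d_0) = (0, 1): a_0 = floor(sqrt(108)) = 10, since 10^2 = 100 <= 108 < 121 = 11^2.
Iterate m_{i+1} = d_i*a_i - m_i, d_{i+1} = (108 - m_{i+1}^2)/d_i, a_{i+1} = floor((a_0 + m_{i+1})/d_{i+1}):
  m_1 = 1*10 - 0 = 10, d_1 = (108 - 10^2)/1 = 8/1 = 8, a_1 = floor((10 + 10)/8) = 2.
  m_2 = 8*2 - 10 = 6, d_2 = (108 - 6^2)/8 = 72/8 = 9, a_2 = floor((10 + 6)/9) = 1.
  m_3 = 9*1 - 6 = 3, d_3 = (108 - 3^2)/9 = 99/9 = 11, a_3 = floor((10 + 3)/11) = 1.
  m_4 = 11*1 - 3 = 8, d_4 = (108 - 8^2)/11 = 44/11 = 4, a_4 = floor((10 + 8)/4) = 4.
  m_5 = 4*4 - 8 = 8, d_5 = (108 - 8^2)/4 = 44/4 = 11, a_5 = floor((10 + 8)/11) = 1.
  m_6 = 11*1 - 8 = 3, d_6 = (108 - 3^2)/11 = 99/11 = 9, a_6 = floor((10 + 3)/9) = 1.
  m_7 = 9*1 - 3 = 6, d_7 = (108 - 6^2)/9 = 72/9 = 8, a_7 = floor((10 + 6)/8) = 2.
  m_8 = 8*2 - 6 = 10, d_8 = (108 - 10^2)/8 = 8/8 = 1, a_8 = floor((10 + 10)/1) = 20.
  m_9 = 1*20 - 10 = 10, d_9 = (108 - 10^2)/1 = 8/1 = 8: (m_9, d_9) = (m_1, d_1) = (10, 8), so from here the quotients repeat a_1, ..., a_8; the period length is 8.
So sqrt(108) = [10; (2, 1, 1, 4, 1, 1, 2, 20)] with period length k = 8.
k is even, so the fundamental solution of x^2 - 108y^2 = 1 is (p_{k-1}, q_{k-1}) = (p_7, q_7); compute convergents through index 7.
Convergents (p_i = a_i*p_{i-1} + p_{i-2}, q_i = a_i*q_{i-1} + q_{i-2} with p_{-2}=0, p_{-1}=1, q_{-2}=1, q_{-1}=0):
  i=0: a_0=10, p_0 = 10*1 + 0 = 10, q_0 = 10*0 + 1 = 1.
  i=1: a_1=2, p_1 = 2*10 + 1 = 21, q_1 = 2*1 + 0 = 2.
  i=2: a_2=1, p_2 = 1*21 + 10 = 31, q_2 = 1*2 + 1 = 3.
  i=3: a_3=1, p_3 = 1*31 + 21 = 52, q_3 = 1*3 + 2 = 5.
  i=4: a_4=4, p_4 = 4*52 + 31 = 239, q_4 = 4*5 + 3 = 23.
  i=5: a_5=1, p_5 = 1*239 + 52 = 291, q_5 = 1*23 + 5 = 28.
  i=6: a_6=1, p_6 = 1*291 + 239 = 530, q_6 = 1*28 + 23 = 51.
  i=7: a_7=2, p_7 = 2*530 + 291 = 1351, q_7 = 2*51 + 28 = 130.
Check: 1351^2 - 108*130^2 = 1825201 - 1825200 = 1, so (x, y) = (1351, 130) solves the equation, and by the theorem it is the least positive solution.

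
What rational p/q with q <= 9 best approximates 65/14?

Expand x = 65/14 as a continued fraction with the Euclidean algorithm:
  65 = 4*14 + 9, so a_0 = 4.
  14 = 1*9 + 5, so a_1 = 1.
  9 = 1*5 + 4, so a_2 = 1.
  5 = 1*4 + 1, so a_3 = 1.
  4 = 4*1 + 0, so a_4 = 4.
so x = [4; 1, 1, 1, 4].
Convergents (p_i = a_i*p_{i-1} + p_{i-2}, q_i = a_i*q_{i-1} + q_{i-2} with p_{-2}=0, p_{-1}=1, q_{-2}=1, q_{-1}=0), until the denominator exceeds 9:
  i=0: a_0=4, p_0 = 4*1 + 0 = 4, q_0 = 4*0 + 1 = 1.
  i=1: a_1=1, p_1 = 1*4 + 1 = 5, q_1 = 1*1 + 0 = 1.
  i=2: a_2=1, p_2 = 1*5 + 4 = 9, q_2 = 1*1 + 1 = 2.
  i=3: a_3=1, p_3 = 1*9 + 5 = 14, q_3 = 1*2 + 1 = 3.
  i=4: a_4=4, p_4 = 4*14 + 9 = 65, q_4 = 4*3 + 2 = 14.
q_4 = 14 > 9, so the last convergent with denominator <= 9 is p_3/q_3 = 14/3.
The closest fraction with denominator <= 9 is either p_3/q_3 or the intermediate fraction (k*p_3 + p_2)/(k*q_3 + q_2) with the largest k >= 1 whose denominator stays <= 9; these approach x as k grows, and every other convergent or intermediate fraction in range is farther away.
Largest k: floor((9 - q_2)/q_3) = floor((9 - 2)/3) = 2.
That gives (2*14 + 9)/(2*3 + 2) = 37/8.
Compare the errors: |x - 14/3| = |65*3 - 14*14|/(14*3) = 1/42, and |x - 37/8| = |65*8 - 37*14|/(14*8) = 2/112.
Cross-multiplying, 2*42 = 84 < 112 = 1*112, so 2/112 is smaller: the intermediate fraction 37/8 is closer to x than 14/3.

37/8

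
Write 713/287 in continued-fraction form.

Run the Euclidean algorithm on 713 and 287; the successive quotients are the partial quotients a_0, a_1, ... (each step inverts the fractional part left over by the previous one):
  713 = 2*287 + 139, so a_0 = 2.
  287 = 2*139 + 9, so a_1 = 2.
  139 = 15*9 + 4, so a_2 = 15.
  9 = 2*4 + 1, so a_3 = 2.
  4 = 4*1 + 0, so a_4 = 4.
The remainder reaches 0 after 5 divisions, so the expansion has 5 partial quotients, read off in order.

[2; 2, 15, 2, 4]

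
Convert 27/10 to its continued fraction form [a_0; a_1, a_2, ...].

Run the Euclidean algorithm on 27 and 10; the successive quotients are the partial quotients a_0, a_1, ... (each step inverts the fractional part left over by the previous one):
  27 = 2*10 + 7, so a_0 = 2.
  10 = 1*7 + 3, so a_1 = 1.
  7 = 2*3 + 1, so a_2 = 2.
  3 = 3*1 + 0, so a_3 = 3.
The remainder reaches 0 after 4 divisions, so the expansion has 4 partial quotients, read off in order.

[2; 1, 2, 3]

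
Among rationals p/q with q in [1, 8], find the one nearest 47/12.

Expand x = 47/12 as a continued fraction with the Euclidean algorithm:
  47 = 3*12 + 11, so a_0 = 3.
  12 = 1*11 + 1, so a_1 = 1.
  11 = 11*1 + 0, so a_2 = 11.
so x = [3; 1, 11].
Convergents (p_i = a_i*p_{i-1} + p_{i-2}, q_i = a_i*q_{i-1} + q_{i-2} with p_{-2}=0, p_{-1}=1, q_{-2}=1, q_{-1}=0), until the denominator exceeds 8:
  i=0: a_0=3, p_0 = 3*1 + 0 = 3, q_0 = 3*0 + 1 = 1.
  i=1: a_1=1, p_1 = 1*3 + 1 = 4, q_1 = 1*1 + 0 = 1.
  i=2: a_2=11, p_2 = 11*4 + 3 = 47, q_2 = 11*1 + 1 = 12.
q_2 = 12 > 8, so the last convergent with denominator <= 8 is p_1/q_1 = 4/1.
The closest fraction with denominator <= 8 is either p_1/q_1 or the intermediate fraction (k*p_1 + p_0)/(k*q_1 + q_0) with the largest k >= 1 whose denominator stays <= 8; these approach x as k grows, and every other convergent or intermediate fraction in range is farther away.
Largest k: floor((8 - q_0)/q_1) = floor((8 - 1)/1) = 7.
That gives (7*4 + 3)/(7*1 + 1) = 31/8.
Compare the errors: |x - 4/1| = |47*1 - 4*12|/(12*1) = 1/12, and |x - 31/8| = |47*8 - 31*12|/(12*8) = 4/96.
Cross-multiplying, 4*12 = 48 < 96 = 1*96, so 4/96 is smaller: the intermediate fraction 31/8 is closer to x than 4/1.

31/8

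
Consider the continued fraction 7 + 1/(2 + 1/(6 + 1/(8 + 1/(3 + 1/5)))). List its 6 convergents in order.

7/1, 15/2, 97/13, 791/106, 2470/331, 13141/1761

Using the convergent recurrence p_i = a_i*p_{i-1} + p_{i-2}, q_i = a_i*q_{i-1} + q_{i-2} with p_{-2}=0, p_{-1}=1, q_{-2}=1, q_{-1}=0:
  i=0: a_0=7, p_0 = 7*1 + 0 = 7, q_0 = 7*0 + 1 = 1.
  i=1: a_1=2, p_1 = 2*7 + 1 = 15, q_1 = 2*1 + 0 = 2.
  i=2: a_2=6, p_2 = 6*15 + 7 = 97, q_2 = 6*2 + 1 = 13.
  i=3: a_3=8, p_3 = 8*97 + 15 = 791, q_3 = 8*13 + 2 = 106.
  i=4: a_4=3, p_4 = 3*791 + 97 = 2470, q_4 = 3*106 + 13 = 331.
  i=5: a_5=5, p_5 = 5*2470 + 791 = 13141, q_5 = 5*331 + 106 = 1761.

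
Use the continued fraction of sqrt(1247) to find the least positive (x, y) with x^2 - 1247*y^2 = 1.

(x, y) = (929188, 26313)

First expand sqrt(1247) as a continued fraction. With x_i = (sqrt(1247) + m_i)/d_i and (m_0, d_0) = (0, 1): a_0 = floor(sqrt(1247)) = 35, since 35^2 = 1225 <= 1247 < 1296 = 36^2.
Iterate m_{i+1} = d_i*a_i - m_i, d_{i+1} = (1247 - m_{i+1}^2)/d_i, a_{i+1} = floor((a_0 + m_{i+1})/d_{i+1}):
  m_1 = 1*35 - 0 = 35, d_1 = (1247 - 35^2)/1 = 22/1 = 22, a_1 = floor((35 + 35)/22) = 3.
  m_2 = 22*3 - 35 = 31, d_2 = (1247 - 31^2)/22 = 286/22 = 13, a_2 = floor((35 + 31)/13) = 5.
  m_3 = 13*5 - 31 = 34, d_3 = (1247 - 34^2)/13 = 91/13 = 7, a_3 = floor((35 + 34)/7) = 9.
  m_4 = 7*9 - 34 = 29, d_4 = (1247 - 29^2)/7 = 406/7 = 58, a_4 = floor((35 + 29)/58) = 1.
  m_5 = 58*1 - 29 = 29, d_5 = (1247 - 29^2)/58 = 406/58 = 7, a_5 = floor((35 + 29)/7) = 9.
  m_6 = 7*9 - 29 = 34, d_6 = (1247 - 34^2)/7 = 91/7 = 13, a_6 = floor((35 + 34)/13) = 5.
  m_7 = 13*5 - 34 = 31, d_7 = (1247 - 31^2)/13 = 286/13 = 22, a_7 = floor((35 + 31)/22) = 3.
  m_8 = 22*3 - 31 = 35, d_8 = (1247 - 35^2)/22 = 22/22 = 1, a_8 = floor((35 + 35)/1) = 70.
  m_9 = 1*70 - 35 = 35, d_9 = (1247 - 35^2)/1 = 22/1 = 22: (m_9, d_9) = (m_1, d_1) = (35, 22), so from here the quotients repeat a_1, ..., a_8; the period length is 8.
So sqrt(1247) = [35; (3, 5, 9, 1, 9, 5, 3, 70)] with period length k = 8.
k is even, so the fundamental solution of x^2 - 1247y^2 = 1 is (p_{k-1}, q_{k-1}) = (p_7, q_7); compute convergents through index 7.
Convergents (p_i = a_i*p_{i-1} + p_{i-2}, q_i = a_i*q_{i-1} + q_{i-2} with p_{-2}=0, p_{-1}=1, q_{-2}=1, q_{-1}=0):
  i=0: a_0=35, p_0 = 35*1 + 0 = 35, q_0 = 35*0 + 1 = 1.
  i=1: a_1=3, p_1 = 3*35 + 1 = 106, q_1 = 3*1 + 0 = 3.
  i=2: a_2=5, p_2 = 5*106 + 35 = 565, q_2 = 5*3 + 1 = 16.
  i=3: a_3=9, p_3 = 9*565 + 106 = 5191, q_3 = 9*16 + 3 = 147.
  i=4: a_4=1, p_4 = 1*5191 + 565 = 5756, q_4 = 1*147 + 16 = 163.
  i=5: a_5=9, p_5 = 9*5756 + 5191 = 56995, q_5 = 9*163 + 147 = 1614.
  i=6: a_6=5, p_6 = 5*56995 + 5756 = 290731, q_6 = 5*1614 + 163 = 8233.
  i=7: a_7=3, p_7 = 3*290731 + 56995 = 929188, q_7 = 3*8233 + 1614 = 26313.
Check: 929188^2 - 1247*26313^2 = 863390339344 - 863390339343 = 1, so (x, y) = (929188, 26313) solves the equation, and by the theorem it is the least positive solution.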